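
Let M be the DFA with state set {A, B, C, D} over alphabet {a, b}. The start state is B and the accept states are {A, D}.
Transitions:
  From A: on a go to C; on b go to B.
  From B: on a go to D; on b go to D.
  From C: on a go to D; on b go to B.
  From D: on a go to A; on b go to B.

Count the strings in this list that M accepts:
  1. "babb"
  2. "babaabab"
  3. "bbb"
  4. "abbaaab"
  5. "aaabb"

3

"babb": accepted
"babaabab": rejected
"bbb": accepted
"abbaaab": rejected
"aaabb": accepted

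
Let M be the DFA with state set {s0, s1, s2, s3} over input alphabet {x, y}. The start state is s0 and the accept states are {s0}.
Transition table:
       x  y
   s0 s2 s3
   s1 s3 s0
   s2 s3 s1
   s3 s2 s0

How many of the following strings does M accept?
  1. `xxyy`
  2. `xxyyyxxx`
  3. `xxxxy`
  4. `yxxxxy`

`xxyy`: rejected
`xxyyyxxx`: rejected
`xxxxy`: accepted
`yxxxxy`: accepted

2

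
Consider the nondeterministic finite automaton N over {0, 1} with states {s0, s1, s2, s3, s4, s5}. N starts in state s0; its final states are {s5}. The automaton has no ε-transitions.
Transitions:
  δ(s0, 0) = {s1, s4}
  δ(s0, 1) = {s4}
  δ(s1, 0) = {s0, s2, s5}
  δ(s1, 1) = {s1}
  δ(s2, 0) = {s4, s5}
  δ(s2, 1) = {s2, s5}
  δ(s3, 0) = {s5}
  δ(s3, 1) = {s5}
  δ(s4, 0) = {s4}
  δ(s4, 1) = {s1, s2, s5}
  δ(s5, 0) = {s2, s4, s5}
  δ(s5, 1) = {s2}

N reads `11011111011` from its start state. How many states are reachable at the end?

3

Start: {s0}
read 1: {s4}
read 1: {s1, s2, s5}
read 0: {s0, s2, s4, s5}
read 1: {s1, s2, s4, s5}
read 1: {s1, s2, s5}
read 1: {s1, s2, s5}
read 1: {s1, s2, s5}
read 1: {s1, s2, s5}
read 0: {s0, s2, s4, s5}
read 1: {s1, s2, s4, s5}
read 1: {s1, s2, s5}
Final reachable set {s1, s2, s5} has 3 states.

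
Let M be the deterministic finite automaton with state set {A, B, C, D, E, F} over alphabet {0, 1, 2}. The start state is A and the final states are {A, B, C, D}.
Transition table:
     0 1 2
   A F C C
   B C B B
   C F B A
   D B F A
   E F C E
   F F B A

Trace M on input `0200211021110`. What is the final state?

C

A --0--> F
F --2--> A
A --0--> F
F --0--> F
F --2--> A
A --1--> C
C --1--> B
B --0--> C
C --2--> A
A --1--> C
C --1--> B
B --1--> B
B --0--> C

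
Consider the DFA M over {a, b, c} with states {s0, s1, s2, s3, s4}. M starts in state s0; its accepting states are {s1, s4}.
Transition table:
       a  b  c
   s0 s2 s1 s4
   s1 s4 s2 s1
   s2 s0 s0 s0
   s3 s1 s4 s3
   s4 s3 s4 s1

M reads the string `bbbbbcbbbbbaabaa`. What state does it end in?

s0 --b--> s1
s1 --b--> s2
s2 --b--> s0
s0 --b--> s1
s1 --b--> s2
s2 --c--> s0
s0 --b--> s1
s1 --b--> s2
s2 --b--> s0
s0 --b--> s1
s1 --b--> s2
s2 --a--> s0
s0 --a--> s2
s2 --b--> s0
s0 --a--> s2
s2 --a--> s0

s0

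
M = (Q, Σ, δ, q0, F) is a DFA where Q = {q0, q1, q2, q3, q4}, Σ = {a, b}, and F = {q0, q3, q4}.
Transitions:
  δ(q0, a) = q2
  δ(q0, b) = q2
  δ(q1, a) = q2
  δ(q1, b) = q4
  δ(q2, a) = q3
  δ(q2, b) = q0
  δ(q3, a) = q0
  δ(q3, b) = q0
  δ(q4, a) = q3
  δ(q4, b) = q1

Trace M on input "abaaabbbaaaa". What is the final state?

q0 --a--> q2
q2 --b--> q0
q0 --a--> q2
q2 --a--> q3
q3 --a--> q0
q0 --b--> q2
q2 --b--> q0
q0 --b--> q2
q2 --a--> q3
q3 --a--> q0
q0 --a--> q2
q2 --a--> q3

q3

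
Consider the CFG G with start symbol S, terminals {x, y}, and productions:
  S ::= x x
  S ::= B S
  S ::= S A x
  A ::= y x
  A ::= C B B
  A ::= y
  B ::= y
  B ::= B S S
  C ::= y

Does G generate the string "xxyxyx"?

S ⇒ SAx ⇒ SAxAx ⇒ xxAxAx ⇒ xxyxAx ⇒ xxyxyx

yes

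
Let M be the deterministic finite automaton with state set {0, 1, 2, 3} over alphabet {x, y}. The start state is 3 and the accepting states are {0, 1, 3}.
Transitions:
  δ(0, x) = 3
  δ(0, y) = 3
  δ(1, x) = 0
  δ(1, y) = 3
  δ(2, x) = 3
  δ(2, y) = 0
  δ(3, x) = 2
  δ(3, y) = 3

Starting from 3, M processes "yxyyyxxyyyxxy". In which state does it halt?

3 --y--> 3
3 --x--> 2
2 --y--> 0
0 --y--> 3
3 --y--> 3
3 --x--> 2
2 --x--> 3
3 --y--> 3
3 --y--> 3
3 --y--> 3
3 --x--> 2
2 --x--> 3
3 --y--> 3

3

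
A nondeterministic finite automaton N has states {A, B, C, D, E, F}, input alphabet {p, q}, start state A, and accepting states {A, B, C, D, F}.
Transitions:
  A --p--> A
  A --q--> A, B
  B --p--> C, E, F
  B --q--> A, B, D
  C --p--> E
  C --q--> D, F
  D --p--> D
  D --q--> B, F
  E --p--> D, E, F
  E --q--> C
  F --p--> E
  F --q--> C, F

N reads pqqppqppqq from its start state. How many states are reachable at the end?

Start: {A}
read p: {A}
read q: {A, B}
read q: {A, B, D}
read p: {A, C, D, E, F}
read p: {A, D, E, F}
read q: {A, B, C, F}
read p: {A, C, E, F}
read p: {A, D, E, F}
read q: {A, B, C, F}
read q: {A, B, C, D, F}
Final reachable set {A, B, C, D, F} has 5 states.

5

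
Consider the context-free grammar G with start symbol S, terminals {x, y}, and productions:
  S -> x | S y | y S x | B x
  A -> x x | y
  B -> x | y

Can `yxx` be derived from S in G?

yes

S ⇒ ySx ⇒ yxx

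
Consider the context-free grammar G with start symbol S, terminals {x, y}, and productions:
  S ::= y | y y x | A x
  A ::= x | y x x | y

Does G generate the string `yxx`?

no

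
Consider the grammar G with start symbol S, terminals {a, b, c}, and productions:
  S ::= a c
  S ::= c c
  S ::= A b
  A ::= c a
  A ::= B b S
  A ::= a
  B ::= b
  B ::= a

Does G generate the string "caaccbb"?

no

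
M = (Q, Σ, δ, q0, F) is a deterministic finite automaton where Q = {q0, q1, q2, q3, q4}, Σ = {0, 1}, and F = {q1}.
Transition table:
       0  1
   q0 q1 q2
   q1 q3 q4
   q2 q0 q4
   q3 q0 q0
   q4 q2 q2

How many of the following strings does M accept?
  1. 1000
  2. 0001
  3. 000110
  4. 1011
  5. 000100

1000: rejected
0001: rejected
000110: rejected
1011: rejected
000100: accepted

1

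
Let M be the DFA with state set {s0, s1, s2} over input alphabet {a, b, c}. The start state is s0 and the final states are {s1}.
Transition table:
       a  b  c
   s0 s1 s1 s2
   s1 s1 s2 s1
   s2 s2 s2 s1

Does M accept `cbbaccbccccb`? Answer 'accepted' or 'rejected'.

rejected

s0 --c--> s2
s2 --b--> s2
s2 --b--> s2
s2 --a--> s2
s2 --c--> s1
s1 --c--> s1
s1 --b--> s2
s2 --c--> s1
s1 --c--> s1
s1 --c--> s1
s1 --c--> s1
s1 --b--> s2
End in state s2, which is not an accepting state.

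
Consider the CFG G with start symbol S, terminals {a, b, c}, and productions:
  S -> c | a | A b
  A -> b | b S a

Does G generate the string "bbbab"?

yes

S ⇒ Ab ⇒ bSab ⇒ bAbab ⇒ bbbab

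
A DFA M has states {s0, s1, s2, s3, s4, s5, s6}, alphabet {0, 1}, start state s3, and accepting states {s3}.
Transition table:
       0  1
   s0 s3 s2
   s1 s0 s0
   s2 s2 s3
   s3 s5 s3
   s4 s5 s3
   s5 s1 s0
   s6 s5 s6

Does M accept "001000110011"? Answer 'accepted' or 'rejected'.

accepted

s3 --0--> s5
s5 --0--> s1
s1 --1--> s0
s0 --0--> s3
s3 --0--> s5
s5 --0--> s1
s1 --1--> s0
s0 --1--> s2
s2 --0--> s2
s2 --0--> s2
s2 --1--> s3
s3 --1--> s3
End in state s3, which is an accepting state.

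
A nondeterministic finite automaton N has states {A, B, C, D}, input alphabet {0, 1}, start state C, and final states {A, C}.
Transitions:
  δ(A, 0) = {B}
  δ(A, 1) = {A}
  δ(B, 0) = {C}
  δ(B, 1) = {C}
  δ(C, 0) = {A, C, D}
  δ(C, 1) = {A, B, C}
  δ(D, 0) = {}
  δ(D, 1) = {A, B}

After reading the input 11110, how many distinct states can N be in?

4

Start: {C}
read 1: {A, B, C}
read 1: {A, B, C}
read 1: {A, B, C}
read 1: {A, B, C}
read 0: {A, B, C, D}
Final reachable set {A, B, C, D} has 4 states.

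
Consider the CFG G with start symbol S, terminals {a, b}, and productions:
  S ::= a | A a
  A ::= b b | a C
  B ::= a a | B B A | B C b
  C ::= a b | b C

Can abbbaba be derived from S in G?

yes

S ⇒ Aa ⇒ aCa ⇒ abCa ⇒ abbCa ⇒ abbbCa ⇒ abbbaba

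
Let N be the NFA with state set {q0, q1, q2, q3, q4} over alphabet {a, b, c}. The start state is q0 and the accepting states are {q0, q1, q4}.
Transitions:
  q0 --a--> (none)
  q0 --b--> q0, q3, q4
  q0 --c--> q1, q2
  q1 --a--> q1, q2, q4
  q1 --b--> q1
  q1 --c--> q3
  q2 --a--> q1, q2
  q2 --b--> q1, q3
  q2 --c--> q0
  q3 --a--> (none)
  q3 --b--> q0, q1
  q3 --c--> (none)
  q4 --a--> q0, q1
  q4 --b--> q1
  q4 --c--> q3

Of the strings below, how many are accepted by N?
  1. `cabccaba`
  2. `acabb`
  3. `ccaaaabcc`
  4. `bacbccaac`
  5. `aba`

0

`cabccaba`: rejected
`acabb`: rejected
`ccaaaabcc`: rejected
`bacbccaac`: rejected
`aba`: rejected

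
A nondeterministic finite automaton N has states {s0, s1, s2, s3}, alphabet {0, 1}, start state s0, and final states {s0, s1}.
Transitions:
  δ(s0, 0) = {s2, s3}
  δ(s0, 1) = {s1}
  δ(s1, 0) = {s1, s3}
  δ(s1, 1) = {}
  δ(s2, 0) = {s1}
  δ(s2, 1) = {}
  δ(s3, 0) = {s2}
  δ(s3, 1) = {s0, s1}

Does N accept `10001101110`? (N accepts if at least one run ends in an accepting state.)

Start: {s0}
read 1: {s1}
read 0: {s1, s3}
read 0: {s1, s2, s3}
read 0: {s1, s2, s3}
read 1: {s0, s1}
read 1: {s1}
read 0: {s1, s3}
read 1: {s0, s1}
read 1: {s1}
read 1: {}
The reachable set is empty and stays empty for the remaining 1 symbol.
Reachable ∩ accepting = {} — empty.

rejected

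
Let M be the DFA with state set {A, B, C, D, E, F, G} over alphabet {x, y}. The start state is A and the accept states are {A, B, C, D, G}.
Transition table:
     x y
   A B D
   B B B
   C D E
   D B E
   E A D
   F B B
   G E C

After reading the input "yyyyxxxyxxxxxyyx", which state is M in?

A --y--> D
D --y--> E
E --y--> D
D --y--> E
E --x--> A
A --x--> B
B --x--> B
B --y--> B
B --x--> B
B --x--> B
B --x--> B
B --x--> B
B --x--> B
B --y--> B
B --y--> B
B --x--> B

B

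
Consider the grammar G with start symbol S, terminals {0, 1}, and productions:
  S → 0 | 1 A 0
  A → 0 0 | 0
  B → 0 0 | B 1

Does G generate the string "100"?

yes

S ⇒ 1A0 ⇒ 100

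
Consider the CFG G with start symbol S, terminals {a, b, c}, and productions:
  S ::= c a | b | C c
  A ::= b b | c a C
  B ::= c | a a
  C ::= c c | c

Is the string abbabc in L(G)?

no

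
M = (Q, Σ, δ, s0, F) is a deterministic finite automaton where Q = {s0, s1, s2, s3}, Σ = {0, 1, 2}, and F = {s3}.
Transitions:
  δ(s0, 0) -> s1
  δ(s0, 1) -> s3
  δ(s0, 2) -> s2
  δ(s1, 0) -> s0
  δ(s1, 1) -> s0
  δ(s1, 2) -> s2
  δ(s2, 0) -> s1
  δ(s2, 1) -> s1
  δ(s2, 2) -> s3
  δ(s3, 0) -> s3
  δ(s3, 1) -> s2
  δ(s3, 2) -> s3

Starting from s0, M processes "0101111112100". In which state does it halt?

s0 --0--> s1
s1 --1--> s0
s0 --0--> s1
s1 --1--> s0
s0 --1--> s3
s3 --1--> s2
s2 --1--> s1
s1 --1--> s0
s0 --1--> s3
s3 --2--> s3
s3 --1--> s2
s2 --0--> s1
s1 --0--> s0

s0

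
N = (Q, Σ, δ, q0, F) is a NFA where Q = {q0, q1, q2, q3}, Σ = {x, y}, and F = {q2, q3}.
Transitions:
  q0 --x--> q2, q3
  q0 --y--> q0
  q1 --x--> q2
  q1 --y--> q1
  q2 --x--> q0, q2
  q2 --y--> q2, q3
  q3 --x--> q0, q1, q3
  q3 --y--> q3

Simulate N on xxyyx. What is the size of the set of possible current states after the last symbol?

4

Start: {q0}
read x: {q2, q3}
read x: {q0, q1, q2, q3}
read y: {q0, q1, q2, q3}
read y: {q0, q1, q2, q3}
read x: {q0, q1, q2, q3}
Final reachable set {q0, q1, q2, q3} has 4 states.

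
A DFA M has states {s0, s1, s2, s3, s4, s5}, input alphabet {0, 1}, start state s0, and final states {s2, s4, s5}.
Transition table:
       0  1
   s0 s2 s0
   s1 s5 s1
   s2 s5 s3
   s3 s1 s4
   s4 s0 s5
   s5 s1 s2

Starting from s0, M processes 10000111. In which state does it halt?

s4

s0 --1--> s0
s0 --0--> s2
s2 --0--> s5
s5 --0--> s1
s1 --0--> s5
s5 --1--> s2
s2 --1--> s3
s3 --1--> s4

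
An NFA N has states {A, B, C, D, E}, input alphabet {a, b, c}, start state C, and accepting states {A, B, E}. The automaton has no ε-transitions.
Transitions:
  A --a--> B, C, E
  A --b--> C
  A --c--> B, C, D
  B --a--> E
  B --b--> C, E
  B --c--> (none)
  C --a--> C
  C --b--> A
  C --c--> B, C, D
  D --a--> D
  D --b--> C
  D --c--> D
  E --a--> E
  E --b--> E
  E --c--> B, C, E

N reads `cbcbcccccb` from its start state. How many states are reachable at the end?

3

Start: {C}
read c: {B, C, D}
read b: {A, C, E}
read c: {B, C, D, E}
read b: {A, C, E}
read c: {B, C, D, E}
read c: {B, C, D, E}
read c: {B, C, D, E}
read c: {B, C, D, E}
read c: {B, C, D, E}
read b: {A, C, E}
Final reachable set {A, C, E} has 3 states.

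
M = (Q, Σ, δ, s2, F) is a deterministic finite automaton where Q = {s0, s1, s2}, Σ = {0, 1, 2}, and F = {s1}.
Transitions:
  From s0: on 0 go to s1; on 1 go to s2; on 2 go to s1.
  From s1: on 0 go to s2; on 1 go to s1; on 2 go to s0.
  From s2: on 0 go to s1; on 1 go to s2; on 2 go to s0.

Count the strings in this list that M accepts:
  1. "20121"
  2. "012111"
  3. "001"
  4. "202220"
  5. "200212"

"20121": rejected
"012111": rejected
"001": rejected
"202220": accepted
"200212": rejected

1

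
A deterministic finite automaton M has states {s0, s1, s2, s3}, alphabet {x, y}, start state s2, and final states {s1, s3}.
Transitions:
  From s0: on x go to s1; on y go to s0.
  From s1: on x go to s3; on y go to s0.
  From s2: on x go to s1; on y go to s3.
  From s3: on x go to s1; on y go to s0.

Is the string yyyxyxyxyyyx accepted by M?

accepted

s2 --y--> s3
s3 --y--> s0
s0 --y--> s0
s0 --x--> s1
s1 --y--> s0
s0 --x--> s1
s1 --y--> s0
s0 --x--> s1
s1 --y--> s0
s0 --y--> s0
s0 --y--> s0
s0 --x--> s1
End in state s1, which is an accepting state.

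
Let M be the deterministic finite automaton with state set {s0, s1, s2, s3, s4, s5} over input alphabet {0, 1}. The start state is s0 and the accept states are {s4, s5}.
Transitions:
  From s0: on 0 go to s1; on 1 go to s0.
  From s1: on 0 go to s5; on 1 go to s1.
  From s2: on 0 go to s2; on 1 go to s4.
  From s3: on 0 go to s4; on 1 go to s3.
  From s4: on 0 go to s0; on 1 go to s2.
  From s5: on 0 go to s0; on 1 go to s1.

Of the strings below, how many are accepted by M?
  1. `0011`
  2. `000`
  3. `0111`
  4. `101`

`0011`: rejected
`000`: rejected
`0111`: rejected
`101`: rejected

0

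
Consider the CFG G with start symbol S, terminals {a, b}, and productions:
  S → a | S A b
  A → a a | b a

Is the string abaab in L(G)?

no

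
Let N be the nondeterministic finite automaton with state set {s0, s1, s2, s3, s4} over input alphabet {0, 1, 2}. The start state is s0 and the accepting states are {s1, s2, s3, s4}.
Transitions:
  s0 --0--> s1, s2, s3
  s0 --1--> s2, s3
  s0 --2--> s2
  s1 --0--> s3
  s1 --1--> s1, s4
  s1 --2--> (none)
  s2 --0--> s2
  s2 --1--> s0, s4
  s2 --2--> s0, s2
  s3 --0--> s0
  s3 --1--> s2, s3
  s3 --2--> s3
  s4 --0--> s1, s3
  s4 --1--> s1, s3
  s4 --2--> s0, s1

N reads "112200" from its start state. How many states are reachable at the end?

Start: {s0}
read 1: {s2, s3}
read 1: {s0, s2, s3, s4}
read 2: {s0, s1, s2, s3}
read 2: {s0, s2, s3}
read 0: {s0, s1, s2, s3}
read 0: {s0, s1, s2, s3}
Final reachable set {s0, s1, s2, s3} has 4 states.

4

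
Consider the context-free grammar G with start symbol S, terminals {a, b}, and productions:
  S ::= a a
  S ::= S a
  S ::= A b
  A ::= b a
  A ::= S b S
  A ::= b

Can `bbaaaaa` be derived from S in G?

yes

S ⇒ Sa ⇒ Saa ⇒ Saaa ⇒ Saaaa ⇒ Saaaaa ⇒ Abaaaaa ⇒ bbaaaaa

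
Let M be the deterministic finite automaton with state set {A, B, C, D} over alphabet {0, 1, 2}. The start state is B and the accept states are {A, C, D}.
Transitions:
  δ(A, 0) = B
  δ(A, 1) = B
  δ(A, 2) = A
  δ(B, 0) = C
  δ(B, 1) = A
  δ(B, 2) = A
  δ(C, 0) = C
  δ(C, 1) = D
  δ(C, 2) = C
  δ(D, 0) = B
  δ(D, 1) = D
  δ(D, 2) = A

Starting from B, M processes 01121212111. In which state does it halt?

B --0--> C
C --1--> D
D --1--> D
D --2--> A
A --1--> B
B --2--> A
A --1--> B
B --2--> A
A --1--> B
B --1--> A
A --1--> B

B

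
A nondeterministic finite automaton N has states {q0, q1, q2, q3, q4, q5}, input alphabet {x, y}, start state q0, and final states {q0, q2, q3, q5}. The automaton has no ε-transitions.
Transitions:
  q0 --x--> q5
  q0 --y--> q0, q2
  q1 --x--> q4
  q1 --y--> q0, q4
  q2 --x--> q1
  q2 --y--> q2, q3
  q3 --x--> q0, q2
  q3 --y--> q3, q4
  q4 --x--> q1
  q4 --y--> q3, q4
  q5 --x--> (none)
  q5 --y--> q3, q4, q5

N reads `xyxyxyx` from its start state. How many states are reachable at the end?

Start: {q0}
read x: {q5}
read y: {q3, q4, q5}
read x: {q0, q1, q2}
read y: {q0, q2, q3, q4}
read x: {q0, q1, q2, q5}
read y: {q0, q2, q3, q4, q5}
read x: {q0, q1, q2, q5}
Final reachable set {q0, q1, q2, q5} has 4 states.

4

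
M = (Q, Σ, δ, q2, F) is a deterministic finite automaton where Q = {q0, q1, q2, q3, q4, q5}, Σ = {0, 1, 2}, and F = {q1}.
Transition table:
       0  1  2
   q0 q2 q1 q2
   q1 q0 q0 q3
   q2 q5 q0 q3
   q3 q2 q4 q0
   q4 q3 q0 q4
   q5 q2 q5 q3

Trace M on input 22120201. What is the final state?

q0

q2 --2--> q3
q3 --2--> q0
q0 --1--> q1
q1 --2--> q3
q3 --0--> q2
q2 --2--> q3
q3 --0--> q2
q2 --1--> q0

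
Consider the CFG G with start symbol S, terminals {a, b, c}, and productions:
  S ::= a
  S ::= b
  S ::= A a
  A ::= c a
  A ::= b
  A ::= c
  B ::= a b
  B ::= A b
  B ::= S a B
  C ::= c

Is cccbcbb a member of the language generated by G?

no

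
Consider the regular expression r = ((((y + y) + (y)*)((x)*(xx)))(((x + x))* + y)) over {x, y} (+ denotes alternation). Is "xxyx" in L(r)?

no

No split of xxyx into u·v has (((y+y)+(y)*)((x)*(xx))) matching u and (((x+x))*+y) matching v.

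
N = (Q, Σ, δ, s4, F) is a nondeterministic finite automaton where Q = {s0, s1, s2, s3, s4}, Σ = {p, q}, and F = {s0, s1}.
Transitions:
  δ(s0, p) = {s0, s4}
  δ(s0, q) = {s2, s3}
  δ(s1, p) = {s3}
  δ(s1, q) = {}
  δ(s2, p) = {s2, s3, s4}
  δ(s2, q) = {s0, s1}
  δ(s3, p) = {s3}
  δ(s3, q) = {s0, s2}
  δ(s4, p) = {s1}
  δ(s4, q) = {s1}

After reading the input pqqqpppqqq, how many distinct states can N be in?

0

Start: {s4}
read p: {s1}
read q: {}
The reachable set is empty and stays empty for the remaining 8 symbols.
Final reachable set {} has 0 states.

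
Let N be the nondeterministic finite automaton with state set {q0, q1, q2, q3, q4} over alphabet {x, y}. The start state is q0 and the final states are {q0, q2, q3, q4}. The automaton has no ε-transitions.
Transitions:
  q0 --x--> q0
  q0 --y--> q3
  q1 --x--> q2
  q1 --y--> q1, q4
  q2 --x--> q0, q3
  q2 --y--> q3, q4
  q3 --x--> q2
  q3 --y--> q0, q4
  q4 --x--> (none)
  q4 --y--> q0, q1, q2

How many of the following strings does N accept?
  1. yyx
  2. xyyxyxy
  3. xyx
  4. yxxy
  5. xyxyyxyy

5

yyx: accepted
xyyxyxy: accepted
xyx: accepted
yxxy: accepted
xyxyyxyy: accepted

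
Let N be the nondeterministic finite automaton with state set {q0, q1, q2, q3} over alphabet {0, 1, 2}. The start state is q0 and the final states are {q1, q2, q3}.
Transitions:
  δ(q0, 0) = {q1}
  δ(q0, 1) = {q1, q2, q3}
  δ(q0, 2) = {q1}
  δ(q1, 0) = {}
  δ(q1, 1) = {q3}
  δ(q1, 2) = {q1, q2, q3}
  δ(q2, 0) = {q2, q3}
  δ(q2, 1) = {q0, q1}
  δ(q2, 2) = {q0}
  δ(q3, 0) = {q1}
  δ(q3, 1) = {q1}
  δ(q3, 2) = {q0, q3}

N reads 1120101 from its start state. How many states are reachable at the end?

Start: {q0}
read 1: {q1, q2, q3}
read 1: {q0, q1, q3}
read 2: {q0, q1, q2, q3}
read 0: {q1, q2, q3}
read 1: {q0, q1, q3}
read 0: {q1}
read 1: {q3}
Final reachable set {q3} has 1 state.

1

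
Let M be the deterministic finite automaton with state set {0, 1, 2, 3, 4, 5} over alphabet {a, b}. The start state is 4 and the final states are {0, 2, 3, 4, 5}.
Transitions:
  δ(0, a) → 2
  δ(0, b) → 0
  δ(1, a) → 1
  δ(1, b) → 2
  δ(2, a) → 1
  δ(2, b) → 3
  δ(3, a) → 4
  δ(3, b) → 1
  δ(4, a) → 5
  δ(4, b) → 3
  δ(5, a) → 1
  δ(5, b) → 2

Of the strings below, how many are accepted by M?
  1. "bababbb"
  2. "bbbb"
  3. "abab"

3

"bababbb": accepted
"bbbb": accepted
"abab": accepted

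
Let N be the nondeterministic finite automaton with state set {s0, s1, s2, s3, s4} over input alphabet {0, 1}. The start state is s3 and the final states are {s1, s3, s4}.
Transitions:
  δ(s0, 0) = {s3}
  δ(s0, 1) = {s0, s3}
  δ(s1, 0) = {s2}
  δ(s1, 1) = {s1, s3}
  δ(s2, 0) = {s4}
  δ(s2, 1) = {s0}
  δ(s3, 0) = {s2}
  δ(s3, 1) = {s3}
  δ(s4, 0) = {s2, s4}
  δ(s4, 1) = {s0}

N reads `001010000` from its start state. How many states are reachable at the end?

2

Start: {s3}
read 0: {s2}
read 0: {s4}
read 1: {s0}
read 0: {s3}
read 1: {s3}
read 0: {s2}
read 0: {s4}
read 0: {s2, s4}
read 0: {s2, s4}
Final reachable set {s2, s4} has 2 states.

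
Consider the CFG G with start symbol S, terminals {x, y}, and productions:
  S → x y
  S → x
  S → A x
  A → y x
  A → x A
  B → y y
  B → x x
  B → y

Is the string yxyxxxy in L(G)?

no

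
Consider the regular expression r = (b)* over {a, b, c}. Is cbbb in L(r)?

cbbb cannot be split into zero or more pieces each matching b.

no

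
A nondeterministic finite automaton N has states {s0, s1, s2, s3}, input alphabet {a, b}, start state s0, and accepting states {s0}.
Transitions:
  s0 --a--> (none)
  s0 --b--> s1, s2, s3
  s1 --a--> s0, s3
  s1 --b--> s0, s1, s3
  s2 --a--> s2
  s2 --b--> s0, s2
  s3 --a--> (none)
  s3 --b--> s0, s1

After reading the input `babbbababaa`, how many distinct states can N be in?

1

Start: {s0}
read b: {s1, s2, s3}
read a: {s0, s2, s3}
read b: {s0, s1, s2, s3}
read b: {s0, s1, s2, s3}
read b: {s0, s1, s2, s3}
read a: {s0, s2, s3}
read b: {s0, s1, s2, s3}
read a: {s0, s2, s3}
read b: {s0, s1, s2, s3}
read a: {s0, s2, s3}
read a: {s2}
Final reachable set {s2} has 1 state.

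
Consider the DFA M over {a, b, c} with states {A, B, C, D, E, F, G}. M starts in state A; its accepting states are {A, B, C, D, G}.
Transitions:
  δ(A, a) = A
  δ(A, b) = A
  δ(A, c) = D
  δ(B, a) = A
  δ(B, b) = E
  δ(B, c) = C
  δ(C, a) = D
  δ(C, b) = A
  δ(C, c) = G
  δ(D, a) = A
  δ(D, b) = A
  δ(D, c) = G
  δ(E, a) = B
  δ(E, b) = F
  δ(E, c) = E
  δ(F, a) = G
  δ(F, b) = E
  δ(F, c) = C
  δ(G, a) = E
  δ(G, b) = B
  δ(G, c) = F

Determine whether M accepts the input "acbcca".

rejected

A --a--> A
A --c--> D
D --b--> A
A --c--> D
D --c--> G
G --a--> E
End in state E, which is not an accepting state.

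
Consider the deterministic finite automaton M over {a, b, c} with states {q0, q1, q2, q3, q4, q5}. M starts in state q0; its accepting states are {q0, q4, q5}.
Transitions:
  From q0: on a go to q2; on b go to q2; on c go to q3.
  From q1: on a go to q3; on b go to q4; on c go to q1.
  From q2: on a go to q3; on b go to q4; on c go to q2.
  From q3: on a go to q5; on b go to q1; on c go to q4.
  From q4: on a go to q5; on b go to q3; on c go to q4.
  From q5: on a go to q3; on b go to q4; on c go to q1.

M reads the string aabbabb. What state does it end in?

q0 --a--> q2
q2 --a--> q3
q3 --b--> q1
q1 --b--> q4
q4 --a--> q5
q5 --b--> q4
q4 --b--> q3

q3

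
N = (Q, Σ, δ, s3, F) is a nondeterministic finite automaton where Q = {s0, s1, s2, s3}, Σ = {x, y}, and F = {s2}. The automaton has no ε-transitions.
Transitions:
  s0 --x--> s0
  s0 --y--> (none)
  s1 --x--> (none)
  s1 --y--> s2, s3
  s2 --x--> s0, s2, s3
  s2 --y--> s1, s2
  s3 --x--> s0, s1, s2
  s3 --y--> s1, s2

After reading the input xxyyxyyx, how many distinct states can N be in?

4

Start: {s3}
read x: {s0, s1, s2}
read x: {s0, s2, s3}
read y: {s1, s2}
read y: {s1, s2, s3}
read x: {s0, s1, s2, s3}
read y: {s1, s2, s3}
read y: {s1, s2, s3}
read x: {s0, s1, s2, s3}
Final reachable set {s0, s1, s2, s3} has 4 states.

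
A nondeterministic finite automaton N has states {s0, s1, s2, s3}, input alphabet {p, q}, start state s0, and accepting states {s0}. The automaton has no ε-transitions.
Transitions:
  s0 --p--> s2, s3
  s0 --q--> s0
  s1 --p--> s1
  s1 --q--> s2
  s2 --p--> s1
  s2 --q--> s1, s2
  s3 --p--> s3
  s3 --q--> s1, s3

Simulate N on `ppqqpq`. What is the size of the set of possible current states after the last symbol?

3

Start: {s0}
read p: {s2, s3}
read p: {s1, s3}
read q: {s1, s2, s3}
read q: {s1, s2, s3}
read p: {s1, s3}
read q: {s1, s2, s3}
Final reachable set {s1, s2, s3} has 3 states.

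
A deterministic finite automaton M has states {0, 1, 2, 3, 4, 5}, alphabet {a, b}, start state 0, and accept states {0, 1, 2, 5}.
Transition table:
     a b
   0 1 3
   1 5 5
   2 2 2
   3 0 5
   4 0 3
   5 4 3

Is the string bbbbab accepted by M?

0 --b--> 3
3 --b--> 5
5 --b--> 3
3 --b--> 5
5 --a--> 4
4 --b--> 3
End in state 3, which is not an accepting state.

rejected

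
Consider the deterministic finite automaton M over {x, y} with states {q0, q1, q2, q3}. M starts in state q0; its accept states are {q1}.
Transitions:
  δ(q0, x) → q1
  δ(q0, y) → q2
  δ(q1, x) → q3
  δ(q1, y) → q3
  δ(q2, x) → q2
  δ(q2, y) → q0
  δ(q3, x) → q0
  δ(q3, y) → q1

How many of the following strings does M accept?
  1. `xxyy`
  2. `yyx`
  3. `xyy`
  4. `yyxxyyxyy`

2

`xxyy`: rejected
`yyx`: accepted
`xyy`: accepted
`yyxxyyxyy`: rejected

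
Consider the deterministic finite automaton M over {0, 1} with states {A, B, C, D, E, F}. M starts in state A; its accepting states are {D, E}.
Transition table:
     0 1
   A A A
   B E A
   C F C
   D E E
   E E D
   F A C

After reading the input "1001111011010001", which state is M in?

A --1--> A
A --0--> A
A --0--> A
A --1--> A
A --1--> A
A --1--> A
A --1--> A
A --0--> A
A --1--> A
A --1--> A
A --0--> A
A --1--> A
A --0--> A
A --0--> A
A --0--> A
A --1--> A

A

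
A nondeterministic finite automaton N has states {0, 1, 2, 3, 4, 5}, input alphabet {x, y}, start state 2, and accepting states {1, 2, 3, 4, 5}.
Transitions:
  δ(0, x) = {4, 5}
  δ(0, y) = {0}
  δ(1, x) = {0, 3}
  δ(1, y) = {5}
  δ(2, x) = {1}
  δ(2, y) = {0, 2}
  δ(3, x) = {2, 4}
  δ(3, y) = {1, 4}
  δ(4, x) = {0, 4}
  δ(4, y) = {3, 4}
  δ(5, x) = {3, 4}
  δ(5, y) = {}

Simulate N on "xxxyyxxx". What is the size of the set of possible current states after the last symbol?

6

Start: {2}
read x: {1}
read x: {0, 3}
read x: {2, 4, 5}
read y: {0, 2, 3, 4}
read y: {0, 1, 2, 3, 4}
read x: {0, 1, 2, 3, 4, 5}
read x: {0, 1, 2, 3, 4, 5}
read x: {0, 1, 2, 3, 4, 5}
Final reachable set {0, 1, 2, 3, 4, 5} has 6 states.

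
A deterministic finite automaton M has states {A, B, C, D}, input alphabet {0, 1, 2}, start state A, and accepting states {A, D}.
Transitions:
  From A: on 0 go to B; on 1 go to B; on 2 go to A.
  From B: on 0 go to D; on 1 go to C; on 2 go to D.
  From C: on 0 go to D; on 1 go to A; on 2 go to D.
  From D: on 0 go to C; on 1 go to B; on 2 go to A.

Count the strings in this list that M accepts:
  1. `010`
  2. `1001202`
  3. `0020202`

3

`010`: accepted
`1001202`: accepted
`0020202`: accepted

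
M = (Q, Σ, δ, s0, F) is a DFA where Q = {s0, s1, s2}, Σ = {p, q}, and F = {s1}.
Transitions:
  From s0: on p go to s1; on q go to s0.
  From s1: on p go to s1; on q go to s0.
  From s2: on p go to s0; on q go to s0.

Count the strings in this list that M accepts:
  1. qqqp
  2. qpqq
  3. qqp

2

qqqp: accepted
qpqq: rejected
qqp: accepted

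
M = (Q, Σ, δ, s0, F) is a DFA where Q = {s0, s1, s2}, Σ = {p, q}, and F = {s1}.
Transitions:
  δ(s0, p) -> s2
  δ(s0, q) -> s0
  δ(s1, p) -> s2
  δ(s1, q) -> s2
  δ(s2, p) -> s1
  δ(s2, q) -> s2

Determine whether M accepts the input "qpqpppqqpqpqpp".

rejected

s0 --q--> s0
s0 --p--> s2
s2 --q--> s2
s2 --p--> s1
s1 --p--> s2
s2 --p--> s1
s1 --q--> s2
s2 --q--> s2
s2 --p--> s1
s1 --q--> s2
s2 --p--> s1
s1 --q--> s2
s2 --p--> s1
s1 --p--> s2
End in state s2, which is not an accepting state.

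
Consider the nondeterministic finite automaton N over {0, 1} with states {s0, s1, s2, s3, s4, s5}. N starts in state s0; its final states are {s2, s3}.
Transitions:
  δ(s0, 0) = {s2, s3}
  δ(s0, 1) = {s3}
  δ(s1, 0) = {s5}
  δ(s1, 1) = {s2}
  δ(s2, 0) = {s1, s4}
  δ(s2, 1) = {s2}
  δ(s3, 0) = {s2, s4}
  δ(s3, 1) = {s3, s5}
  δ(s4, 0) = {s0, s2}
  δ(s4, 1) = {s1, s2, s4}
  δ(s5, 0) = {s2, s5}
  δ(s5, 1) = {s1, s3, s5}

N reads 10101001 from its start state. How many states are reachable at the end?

5

Start: {s0}
read 1: {s3}
read 0: {s2, s4}
read 1: {s1, s2, s4}
read 0: {s0, s1, s2, s4, s5}
read 1: {s1, s2, s3, s4, s5}
read 0: {s0, s1, s2, s4, s5}
read 0: {s0, s1, s2, s3, s4, s5}
read 1: {s1, s2, s3, s4, s5}
Final reachable set {s1, s2, s3, s4, s5} has 5 states.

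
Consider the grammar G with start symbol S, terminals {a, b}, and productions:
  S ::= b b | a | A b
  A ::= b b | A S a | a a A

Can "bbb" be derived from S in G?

yes

S ⇒ Ab ⇒ bbb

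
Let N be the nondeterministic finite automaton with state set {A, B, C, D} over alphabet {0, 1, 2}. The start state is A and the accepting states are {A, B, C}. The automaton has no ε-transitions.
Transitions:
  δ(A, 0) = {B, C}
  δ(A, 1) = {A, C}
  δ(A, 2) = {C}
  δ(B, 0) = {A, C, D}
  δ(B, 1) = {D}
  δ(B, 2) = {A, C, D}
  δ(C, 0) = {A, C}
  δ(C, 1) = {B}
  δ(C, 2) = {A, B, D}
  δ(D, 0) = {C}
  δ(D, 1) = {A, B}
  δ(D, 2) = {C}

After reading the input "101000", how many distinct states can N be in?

4

Start: {A}
read 1: {A, C}
read 0: {A, B, C}
read 1: {A, B, C, D}
read 0: {A, B, C, D}
read 0: {A, B, C, D}
read 0: {A, B, C, D}
Final reachable set {A, B, C, D} has 4 states.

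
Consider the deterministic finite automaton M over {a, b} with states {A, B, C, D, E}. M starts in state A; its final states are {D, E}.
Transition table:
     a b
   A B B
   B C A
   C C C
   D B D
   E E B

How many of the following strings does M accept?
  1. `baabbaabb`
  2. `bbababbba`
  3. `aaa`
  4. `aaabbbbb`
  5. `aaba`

`baabbaabb`: rejected
`bbababbba`: rejected
`aaa`: rejected
`aaabbbbb`: rejected
`aaba`: rejected

0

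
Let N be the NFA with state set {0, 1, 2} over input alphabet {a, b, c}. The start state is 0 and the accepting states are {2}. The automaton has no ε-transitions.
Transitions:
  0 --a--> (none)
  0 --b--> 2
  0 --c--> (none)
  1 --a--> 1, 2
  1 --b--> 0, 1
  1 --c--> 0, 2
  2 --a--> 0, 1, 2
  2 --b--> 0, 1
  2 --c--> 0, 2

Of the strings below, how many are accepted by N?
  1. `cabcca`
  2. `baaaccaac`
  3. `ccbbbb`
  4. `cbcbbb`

1

`cabcca`: rejected
`baaaccaac`: accepted
`ccbbbb`: rejected
`cbcbbb`: rejected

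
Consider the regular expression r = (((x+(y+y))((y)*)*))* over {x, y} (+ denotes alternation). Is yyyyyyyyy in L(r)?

Split into 9 pieces y · y · y · y · y · y · y · y · y; each matches ((x+(y+y))((y)*)*).

yes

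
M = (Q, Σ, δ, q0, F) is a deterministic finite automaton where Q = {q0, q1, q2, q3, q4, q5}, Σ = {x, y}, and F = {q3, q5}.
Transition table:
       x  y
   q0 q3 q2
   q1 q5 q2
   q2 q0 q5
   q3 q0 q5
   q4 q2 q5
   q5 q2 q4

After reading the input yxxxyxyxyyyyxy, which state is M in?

q0 --y--> q2
q2 --x--> q0
q0 --x--> q3
q3 --x--> q0
q0 --y--> q2
q2 --x--> q0
q0 --y--> q2
q2 --x--> q0
q0 --y--> q2
q2 --y--> q5
q5 --y--> q4
q4 --y--> q5
q5 --x--> q2
q2 --y--> q5

q5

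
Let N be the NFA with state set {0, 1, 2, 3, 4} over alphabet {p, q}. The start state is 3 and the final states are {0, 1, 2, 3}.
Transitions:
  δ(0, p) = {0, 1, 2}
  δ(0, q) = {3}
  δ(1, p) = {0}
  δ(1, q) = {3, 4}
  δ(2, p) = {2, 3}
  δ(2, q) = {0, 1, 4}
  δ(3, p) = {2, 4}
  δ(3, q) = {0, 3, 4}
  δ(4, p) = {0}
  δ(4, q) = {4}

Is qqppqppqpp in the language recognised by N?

Start: {3}
read q: {0, 3, 4}
read q: {0, 3, 4}
read p: {0, 1, 2, 4}
read p: {0, 1, 2, 3}
read q: {0, 1, 3, 4}
read p: {0, 1, 2, 4}
read p: {0, 1, 2, 3}
read q: {0, 1, 3, 4}
read p: {0, 1, 2, 4}
read p: {0, 1, 2, 3}
Reachable ∩ accepting = {0, 1, 2, 3} — nonempty.

accepted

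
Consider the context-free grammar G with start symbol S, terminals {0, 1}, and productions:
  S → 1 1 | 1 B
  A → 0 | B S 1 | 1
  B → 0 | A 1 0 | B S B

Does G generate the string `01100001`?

no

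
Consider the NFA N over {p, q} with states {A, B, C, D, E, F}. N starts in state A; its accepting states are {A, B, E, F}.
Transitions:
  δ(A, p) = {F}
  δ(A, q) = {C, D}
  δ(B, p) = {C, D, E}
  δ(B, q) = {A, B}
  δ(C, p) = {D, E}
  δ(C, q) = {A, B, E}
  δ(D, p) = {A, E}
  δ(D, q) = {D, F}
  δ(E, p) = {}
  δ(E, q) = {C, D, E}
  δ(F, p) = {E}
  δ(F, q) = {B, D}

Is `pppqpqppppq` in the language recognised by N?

Start: {A}
read p: {F}
read p: {E}
read p: {}
The reachable set is empty and stays empty for the remaining 8 symbols.
Reachable ∩ accepting = {} — empty.

rejected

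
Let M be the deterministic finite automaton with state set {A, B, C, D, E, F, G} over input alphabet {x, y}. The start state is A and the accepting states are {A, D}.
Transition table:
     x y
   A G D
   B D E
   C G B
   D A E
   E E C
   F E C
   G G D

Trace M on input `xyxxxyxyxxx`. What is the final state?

A --x--> G
G --y--> D
D --x--> A
A --x--> G
G --x--> G
G --y--> D
D --x--> A
A --y--> D
D --x--> A
A --x--> G
G --x--> G

G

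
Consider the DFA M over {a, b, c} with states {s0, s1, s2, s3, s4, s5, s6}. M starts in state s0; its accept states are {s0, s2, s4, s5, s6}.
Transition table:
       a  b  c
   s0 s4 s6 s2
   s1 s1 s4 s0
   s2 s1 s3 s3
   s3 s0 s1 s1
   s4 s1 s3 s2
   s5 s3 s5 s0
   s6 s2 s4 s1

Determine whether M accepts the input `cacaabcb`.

rejected

s0 --c--> s2
s2 --a--> s1
s1 --c--> s0
s0 --a--> s4
s4 --a--> s1
s1 --b--> s4
s4 --c--> s2
s2 --b--> s3
End in state s3, which is not an accepting state.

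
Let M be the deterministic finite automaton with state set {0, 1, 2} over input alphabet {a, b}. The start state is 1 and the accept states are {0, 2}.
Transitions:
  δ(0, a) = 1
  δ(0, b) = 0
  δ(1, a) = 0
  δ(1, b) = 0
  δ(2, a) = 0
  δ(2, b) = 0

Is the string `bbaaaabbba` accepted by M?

1 --b--> 0
0 --b--> 0
0 --a--> 1
1 --a--> 0
0 --a--> 1
1 --a--> 0
0 --b--> 0
0 --b--> 0
0 --b--> 0
0 --a--> 1
End in state 1, which is not an accepting state.

rejected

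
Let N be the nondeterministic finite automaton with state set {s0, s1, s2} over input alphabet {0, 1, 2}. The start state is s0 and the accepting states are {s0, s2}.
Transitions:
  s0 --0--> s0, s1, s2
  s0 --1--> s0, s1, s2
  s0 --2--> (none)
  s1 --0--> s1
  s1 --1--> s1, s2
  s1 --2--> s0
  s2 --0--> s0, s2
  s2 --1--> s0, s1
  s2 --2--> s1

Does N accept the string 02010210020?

accepted

Start: {s0}
read 0: {s0, s1, s2}
read 2: {s0, s1}
read 0: {s0, s1, s2}
read 1: {s0, s1, s2}
read 0: {s0, s1, s2}
read 2: {s0, s1}
read 1: {s0, s1, s2}
read 0: {s0, s1, s2}
read 0: {s0, s1, s2}
read 2: {s0, s1}
read 0: {s0, s1, s2}
Reachable ∩ accepting = {s0, s2} — nonempty.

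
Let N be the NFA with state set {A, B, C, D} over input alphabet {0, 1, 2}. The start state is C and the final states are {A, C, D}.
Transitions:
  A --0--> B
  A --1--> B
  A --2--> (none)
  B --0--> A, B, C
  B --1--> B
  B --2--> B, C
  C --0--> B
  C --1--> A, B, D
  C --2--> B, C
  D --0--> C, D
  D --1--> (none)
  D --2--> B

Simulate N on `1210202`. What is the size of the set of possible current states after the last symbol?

2

Start: {C}
read 1: {A, B, D}
read 2: {B, C}
read 1: {A, B, D}
read 0: {A, B, C, D}
read 2: {B, C}
read 0: {A, B, C}
read 2: {B, C}
Final reachable set {B, C} has 2 states.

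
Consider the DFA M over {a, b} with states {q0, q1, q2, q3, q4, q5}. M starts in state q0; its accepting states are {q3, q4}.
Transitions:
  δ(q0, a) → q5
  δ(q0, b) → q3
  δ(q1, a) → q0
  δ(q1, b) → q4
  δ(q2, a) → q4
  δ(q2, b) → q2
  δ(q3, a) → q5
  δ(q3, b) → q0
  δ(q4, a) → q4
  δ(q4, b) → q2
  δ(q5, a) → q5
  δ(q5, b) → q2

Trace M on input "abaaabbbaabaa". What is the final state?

q0 --a--> q5
q5 --b--> q2
q2 --a--> q4
q4 --a--> q4
q4 --a--> q4
q4 --b--> q2
q2 --b--> q2
q2 --b--> q2
q2 --a--> q4
q4 --a--> q4
q4 --b--> q2
q2 --a--> q4
q4 --a--> q4

q4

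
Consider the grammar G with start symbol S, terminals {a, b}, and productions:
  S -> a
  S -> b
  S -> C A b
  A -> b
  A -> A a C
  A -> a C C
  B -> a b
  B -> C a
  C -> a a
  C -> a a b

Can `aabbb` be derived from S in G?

S ⇒ CAb ⇒ aabAb ⇒ aabbb

yes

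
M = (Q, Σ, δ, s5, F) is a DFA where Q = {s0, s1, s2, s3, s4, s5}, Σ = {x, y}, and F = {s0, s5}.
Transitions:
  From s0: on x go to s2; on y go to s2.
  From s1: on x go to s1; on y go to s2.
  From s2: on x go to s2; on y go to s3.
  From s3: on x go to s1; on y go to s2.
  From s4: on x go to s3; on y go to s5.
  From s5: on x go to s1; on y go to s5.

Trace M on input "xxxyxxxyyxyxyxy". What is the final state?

s5 --x--> s1
s1 --x--> s1
s1 --x--> s1
s1 --y--> s2
s2 --x--> s2
s2 --x--> s2
s2 --x--> s2
s2 --y--> s3
s3 --y--> s2
s2 --x--> s2
s2 --y--> s3
s3 --x--> s1
s1 --y--> s2
s2 --x--> s2
s2 --y--> s3

s3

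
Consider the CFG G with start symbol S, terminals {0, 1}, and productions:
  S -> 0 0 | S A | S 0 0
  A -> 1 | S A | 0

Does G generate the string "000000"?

yes

S ⇒ S00 ⇒ S0000 ⇒ 000000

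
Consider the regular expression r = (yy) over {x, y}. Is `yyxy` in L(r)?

No split of yyxy into u·v has y matching u and y matching v.

no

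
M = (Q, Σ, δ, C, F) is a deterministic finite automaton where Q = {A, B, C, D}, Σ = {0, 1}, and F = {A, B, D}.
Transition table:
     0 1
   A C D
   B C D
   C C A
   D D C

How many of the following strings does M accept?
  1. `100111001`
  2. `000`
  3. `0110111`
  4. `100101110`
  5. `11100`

2

`100111001`: accepted
`000`: rejected
`0110111`: accepted
`100101110`: rejected
`11100`: rejected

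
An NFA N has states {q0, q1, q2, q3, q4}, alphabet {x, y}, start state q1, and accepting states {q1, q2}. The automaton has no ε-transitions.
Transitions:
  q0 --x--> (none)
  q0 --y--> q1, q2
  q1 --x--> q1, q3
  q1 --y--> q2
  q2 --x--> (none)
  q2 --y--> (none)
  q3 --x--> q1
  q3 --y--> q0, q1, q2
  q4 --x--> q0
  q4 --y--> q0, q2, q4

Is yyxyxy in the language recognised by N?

rejected

Start: {q1}
read y: {q2}
read y: {}
The reachable set is empty and stays empty for the remaining 4 symbols.
Reachable ∩ accepting = {} — empty.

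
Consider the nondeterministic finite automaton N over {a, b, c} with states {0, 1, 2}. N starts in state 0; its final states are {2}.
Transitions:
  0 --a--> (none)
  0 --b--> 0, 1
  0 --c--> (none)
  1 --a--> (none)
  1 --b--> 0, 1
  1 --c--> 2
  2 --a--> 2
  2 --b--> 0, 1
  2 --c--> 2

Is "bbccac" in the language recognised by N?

accepted

Start: {0}
read b: {0, 1}
read b: {0, 1}
read c: {2}
read c: {2}
read a: {2}
read c: {2}
Reachable ∩ accepting = {2} — nonempty.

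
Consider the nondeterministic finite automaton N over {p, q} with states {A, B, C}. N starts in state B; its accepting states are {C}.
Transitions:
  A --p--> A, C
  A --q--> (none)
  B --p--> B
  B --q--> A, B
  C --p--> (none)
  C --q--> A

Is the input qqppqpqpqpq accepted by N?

rejected

Start: {B}
read q: {A, B}
read q: {A, B}
read p: {A, B, C}
read p: {A, B, C}
read q: {A, B}
read p: {A, B, C}
read q: {A, B}
read p: {A, B, C}
read q: {A, B}
read p: {A, B, C}
read q: {A, B}
Reachable ∩ accepting = {} — empty.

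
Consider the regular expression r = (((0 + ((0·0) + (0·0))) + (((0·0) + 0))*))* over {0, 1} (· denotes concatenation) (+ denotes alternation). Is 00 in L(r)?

Split into 2 pieces 0 · 0; each matches ((0+((0·0)+(0·0)))+(((0·0)+0))*).

yes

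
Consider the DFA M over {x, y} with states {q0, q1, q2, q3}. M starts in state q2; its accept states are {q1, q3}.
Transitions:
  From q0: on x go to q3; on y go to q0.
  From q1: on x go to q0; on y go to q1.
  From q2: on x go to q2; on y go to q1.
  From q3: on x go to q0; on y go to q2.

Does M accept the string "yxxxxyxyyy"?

accepted

q2 --y--> q1
q1 --x--> q0
q0 --x--> q3
q3 --x--> q0
q0 --x--> q3
q3 --y--> q2
q2 --x--> q2
q2 --y--> q1
q1 --y--> q1
q1 --y--> q1
End in state q1, which is an accepting state.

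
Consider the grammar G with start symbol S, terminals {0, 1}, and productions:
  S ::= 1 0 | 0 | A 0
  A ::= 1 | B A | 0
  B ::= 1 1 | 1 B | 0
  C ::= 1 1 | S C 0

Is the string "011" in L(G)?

no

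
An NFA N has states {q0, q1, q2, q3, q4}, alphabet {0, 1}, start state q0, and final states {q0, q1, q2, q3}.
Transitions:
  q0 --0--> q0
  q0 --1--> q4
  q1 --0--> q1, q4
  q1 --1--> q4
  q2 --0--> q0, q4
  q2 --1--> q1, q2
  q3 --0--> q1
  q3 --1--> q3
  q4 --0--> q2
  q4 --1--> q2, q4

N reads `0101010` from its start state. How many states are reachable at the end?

3

Start: {q0}
read 0: {q0}
read 1: {q4}
read 0: {q2}
read 1: {q1, q2}
read 0: {q0, q1, q4}
read 1: {q2, q4}
read 0: {q0, q2, q4}
Final reachable set {q0, q2, q4} has 3 states.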